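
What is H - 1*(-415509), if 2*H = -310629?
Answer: 520389/2 ≈ 2.6019e+5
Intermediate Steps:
H = -310629/2 (H = (½)*(-310629) = -310629/2 ≈ -1.5531e+5)
H - 1*(-415509) = -310629/2 - 1*(-415509) = -310629/2 + 415509 = 520389/2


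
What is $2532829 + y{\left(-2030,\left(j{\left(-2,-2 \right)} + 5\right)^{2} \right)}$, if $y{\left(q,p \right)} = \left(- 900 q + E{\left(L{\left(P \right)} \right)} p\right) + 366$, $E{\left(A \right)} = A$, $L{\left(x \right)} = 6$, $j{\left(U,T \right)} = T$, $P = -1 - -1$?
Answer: $4360249$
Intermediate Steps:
$P = 0$ ($P = -1 + 1 = 0$)
$y{\left(q,p \right)} = 366 - 900 q + 6 p$ ($y{\left(q,p \right)} = \left(- 900 q + 6 p\right) + 366 = 366 - 900 q + 6 p$)
$2532829 + y{\left(-2030,\left(j{\left(-2,-2 \right)} + 5\right)^{2} \right)} = 2532829 + \left(366 - -1827000 + 6 \left(-2 + 5\right)^{2}\right) = 2532829 + \left(366 + 1827000 + 6 \cdot 3^{2}\right) = 2532829 + \left(366 + 1827000 + 6 \cdot 9\right) = 2532829 + \left(366 + 1827000 + 54\right) = 2532829 + 1827420 = 4360249$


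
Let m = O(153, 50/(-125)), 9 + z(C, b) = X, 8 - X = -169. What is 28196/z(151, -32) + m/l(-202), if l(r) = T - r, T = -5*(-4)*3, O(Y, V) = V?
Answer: 659579/3930 ≈ 167.83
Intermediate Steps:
X = 177 (X = 8 - 1*(-169) = 8 + 169 = 177)
z(C, b) = 168 (z(C, b) = -9 + 177 = 168)
m = -⅖ (m = 50/(-125) = 50*(-1/125) = -⅖ ≈ -0.40000)
T = 60 (T = 20*3 = 60)
l(r) = 60 - r
28196/z(151, -32) + m/l(-202) = 28196/168 - 2/(5*(60 - 1*(-202))) = 28196*(1/168) - 2/(5*(60 + 202)) = 1007/6 - ⅖/262 = 1007/6 - ⅖*1/262 = 1007/6 - 1/655 = 659579/3930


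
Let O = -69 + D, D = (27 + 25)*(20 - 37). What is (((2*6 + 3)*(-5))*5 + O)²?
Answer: 1763584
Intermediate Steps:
D = -884 (D = 52*(-17) = -884)
O = -953 (O = -69 - 884 = -953)
(((2*6 + 3)*(-5))*5 + O)² = (((2*6 + 3)*(-5))*5 - 953)² = (((12 + 3)*(-5))*5 - 953)² = ((15*(-5))*5 - 953)² = (-75*5 - 953)² = (-375 - 953)² = (-1328)² = 1763584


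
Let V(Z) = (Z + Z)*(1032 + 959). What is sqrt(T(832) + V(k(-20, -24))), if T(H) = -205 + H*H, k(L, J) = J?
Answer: sqrt(596451) ≈ 772.30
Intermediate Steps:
T(H) = -205 + H**2
V(Z) = 3982*Z (V(Z) = (2*Z)*1991 = 3982*Z)
sqrt(T(832) + V(k(-20, -24))) = sqrt((-205 + 832**2) + 3982*(-24)) = sqrt((-205 + 692224) - 95568) = sqrt(692019 - 95568) = sqrt(596451)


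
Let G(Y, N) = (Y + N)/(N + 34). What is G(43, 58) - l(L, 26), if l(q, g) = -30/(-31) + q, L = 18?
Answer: -50965/2852 ≈ -17.870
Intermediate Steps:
l(q, g) = 30/31 + q (l(q, g) = -30*(-1/31) + q = 30/31 + q)
G(Y, N) = (N + Y)/(34 + N)
G(43, 58) - l(L, 26) = (58 + 43)/(34 + 58) - (30/31 + 18) = 101/92 - 1*588/31 = (1/92)*101 - 588/31 = 101/92 - 588/31 = -50965/2852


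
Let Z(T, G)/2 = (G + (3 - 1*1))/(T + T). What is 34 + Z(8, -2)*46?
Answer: 34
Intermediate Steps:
Z(T, G) = (2 + G)/T (Z(T, G) = 2*((G + (3 - 1*1))/(T + T)) = 2*((G + (3 - 1))/((2*T))) = 2*((G + 2)*(1/(2*T))) = 2*((2 + G)*(1/(2*T))) = 2*((2 + G)/(2*T)) = (2 + G)/T)
34 + Z(8, -2)*46 = 34 + ((2 - 2)/8)*46 = 34 + ((⅛)*0)*46 = 34 + 0*46 = 34 + 0 = 34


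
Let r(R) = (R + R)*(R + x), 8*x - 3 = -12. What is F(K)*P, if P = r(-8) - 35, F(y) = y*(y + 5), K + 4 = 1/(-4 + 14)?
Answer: -47619/100 ≈ -476.19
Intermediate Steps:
x = -9/8 (x = 3/8 + (⅛)*(-12) = 3/8 - 3/2 = -9/8 ≈ -1.1250)
r(R) = 2*R*(-9/8 + R) (r(R) = (R + R)*(R - 9/8) = (2*R)*(-9/8 + R) = 2*R*(-9/8 + R))
K = -39/10 (K = -4 + 1/(-4 + 14) = -4 + 1/10 = -4 + ⅒ = -39/10 ≈ -3.9000)
F(y) = y*(5 + y)
P = 111 (P = (¼)*(-8)*(-9 + 8*(-8)) - 35 = (¼)*(-8)*(-9 - 64) - 35 = (¼)*(-8)*(-73) - 35 = 146 - 35 = 111)
F(K)*P = -39*(5 - 39/10)/10*111 = -39/10*11/10*111 = -429/100*111 = -47619/100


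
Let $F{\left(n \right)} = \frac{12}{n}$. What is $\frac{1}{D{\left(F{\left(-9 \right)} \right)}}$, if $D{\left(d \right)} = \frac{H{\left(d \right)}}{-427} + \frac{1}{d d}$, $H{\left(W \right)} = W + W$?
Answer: $\frac{20496}{11657} \approx 1.7583$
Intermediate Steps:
$H{\left(W \right)} = 2 W$
$D{\left(d \right)} = \frac{1}{d^{2}} - \frac{2 d}{427}$ ($D{\left(d \right)} = \frac{2 d}{-427} + \frac{1}{d d} = 2 d \left(- \frac{1}{427}\right) + \frac{1}{d^{2}} = - \frac{2 d}{427} + \frac{1}{d^{2}} = \frac{1}{d^{2}} - \frac{2 d}{427}$)
$\frac{1}{D{\left(F{\left(-9 \right)} \right)}} = \frac{1}{\frac{1}{\frac{16}{9}} - \frac{2 \frac{12}{-9}}{427}} = \frac{1}{\frac{1}{\frac{16}{9}} - \frac{2 \cdot 12 \left(- \frac{1}{9}\right)}{427}} = \frac{1}{\frac{1}{\frac{16}{9}} - - \frac{8}{1281}} = \frac{1}{\frac{9}{16} + \frac{8}{1281}} = \frac{1}{\frac{11657}{20496}} = \frac{20496}{11657}$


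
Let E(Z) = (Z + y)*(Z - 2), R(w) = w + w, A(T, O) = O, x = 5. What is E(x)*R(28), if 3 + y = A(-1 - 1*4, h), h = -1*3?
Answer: -168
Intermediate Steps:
h = -3
y = -6 (y = -3 - 3 = -6)
R(w) = 2*w
E(Z) = (-6 + Z)*(-2 + Z) (E(Z) = (Z - 6)*(Z - 2) = (-6 + Z)*(-2 + Z))
E(x)*R(28) = (12 + 5² - 8*5)*(2*28) = (12 + 25 - 40)*56 = -3*56 = -168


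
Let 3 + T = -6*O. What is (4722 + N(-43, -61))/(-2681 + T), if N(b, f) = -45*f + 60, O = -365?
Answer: -579/38 ≈ -15.237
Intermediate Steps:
N(b, f) = 60 - 45*f
T = 2187 (T = -3 - 6*(-365) = -3 + 2190 = 2187)
(4722 + N(-43, -61))/(-2681 + T) = (4722 + (60 - 45*(-61)))/(-2681 + 2187) = (4722 + (60 + 2745))/(-494) = (4722 + 2805)*(-1/494) = 7527*(-1/494) = -579/38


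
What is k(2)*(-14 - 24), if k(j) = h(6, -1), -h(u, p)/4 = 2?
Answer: 304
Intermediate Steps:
h(u, p) = -8 (h(u, p) = -4*2 = -8)
k(j) = -8
k(2)*(-14 - 24) = -8*(-14 - 24) = -8*(-38) = 304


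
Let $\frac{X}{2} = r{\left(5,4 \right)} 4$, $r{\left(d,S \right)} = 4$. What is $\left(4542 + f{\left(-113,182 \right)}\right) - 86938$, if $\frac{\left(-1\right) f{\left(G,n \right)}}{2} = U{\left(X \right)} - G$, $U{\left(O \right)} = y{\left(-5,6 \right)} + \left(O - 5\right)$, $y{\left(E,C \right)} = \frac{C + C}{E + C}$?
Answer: $-82700$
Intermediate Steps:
$X = 32$ ($X = 2 \cdot 4 \cdot 4 = 2 \cdot 16 = 32$)
$y{\left(E,C \right)} = \frac{2 C}{C + E}$
$U{\left(O \right)} = 7 + O$ ($U{\left(O \right)} = 2 \cdot 6 \frac{1}{6 - 5} + \left(O - 5\right) = 2 \cdot 6 \cdot 1^{-1} + \left(O - 5\right) = 2 \cdot 6 \cdot 1 + \left(-5 + O\right) = 12 + \left(-5 + O\right) = 7 + O$)
$f{\left(G,n \right)} = -78 + 2 G$ ($f{\left(G,n \right)} = - 2 \left(\left(7 + 32\right) - G\right) = - 2 \left(39 - G\right) = -78 + 2 G$)
$\left(4542 + f{\left(-113,182 \right)}\right) - 86938 = \left(4542 + \left(-78 + 2 \left(-113\right)\right)\right) - 86938 = \left(4542 - 304\right) - 86938 = 4238 - 86938 = -82700$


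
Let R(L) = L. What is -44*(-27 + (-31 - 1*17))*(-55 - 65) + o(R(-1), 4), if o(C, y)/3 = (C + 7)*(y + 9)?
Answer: -395766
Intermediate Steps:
o(C, y) = 3*(7 + C)*(9 + y) (o(C, y) = 3*((C + 7)*(y + 9)) = 3*((7 + C)*(9 + y)) = 3*(7 + C)*(9 + y))
-44*(-27 + (-31 - 1*17))*(-55 - 65) + o(R(-1), 4) = -44*(-27 + (-31 - 1*17))*(-55 - 65) + (189 + 21*4 + 27*(-1) + 3*(-1)*4) = -44*(-27 + (-31 - 17))*(-120) + (189 + 84 - 27 - 12) = -44*(-27 - 48)*(-120) + 234 = -(-3300)*(-120) + 234 = -44*9000 + 234 = -396000 + 234 = -395766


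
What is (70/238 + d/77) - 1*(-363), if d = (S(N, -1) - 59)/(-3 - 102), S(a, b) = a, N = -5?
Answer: 49934048/137445 ≈ 363.30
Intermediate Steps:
d = 64/105 (d = (-5 - 59)/(-3 - 102) = -64/(-105) = -64*(-1/105) = 64/105 ≈ 0.60952)
(70/238 + d/77) - 1*(-363) = (70/238 + (64/105)/77) - 1*(-363) = (70*(1/238) + (64/105)*(1/77)) + 363 = (5/17 + 64/8085) + 363 = 41513/137445 + 363 = 49934048/137445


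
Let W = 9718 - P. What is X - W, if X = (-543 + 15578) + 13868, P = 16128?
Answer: 35313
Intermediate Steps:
W = -6410 (W = 9718 - 1*16128 = 9718 - 16128 = -6410)
X = 28903 (X = 15035 + 13868 = 28903)
X - W = 28903 - 1*(-6410) = 28903 + 6410 = 35313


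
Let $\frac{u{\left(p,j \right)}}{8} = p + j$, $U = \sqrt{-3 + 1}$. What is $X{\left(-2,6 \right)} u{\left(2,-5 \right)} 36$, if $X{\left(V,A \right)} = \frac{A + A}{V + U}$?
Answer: $3456 + 1728 i \sqrt{2} \approx 3456.0 + 2443.8 i$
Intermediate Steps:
$U = i \sqrt{2}$ ($U = \sqrt{-2} = i \sqrt{2} \approx 1.4142 i$)
$X{\left(V,A \right)} = \frac{2 A}{V + i \sqrt{2}}$ ($X{\left(V,A \right)} = \frac{A + A}{V + i \sqrt{2}} = \frac{2 A}{V + i \sqrt{2}}$)
$u{\left(p,j \right)} = 8 j + 8 p$ ($u{\left(p,j \right)} = 8 \left(p + j\right) = 8 \left(j + p\right) = 8 j + 8 p$)
$X{\left(-2,6 \right)} u{\left(2,-5 \right)} 36 = 2 \cdot 6 \frac{1}{-2 + i \sqrt{2}} \left(8 \left(-5\right) + 8 \cdot 2\right) 36 = \frac{12}{-2 + i \sqrt{2}} \left(-40 + 16\right) 36 = \frac{12}{-2 + i \sqrt{2}} \left(-24\right) 36 = - \frac{288}{-2 + i \sqrt{2}} \cdot 36 = - \frac{10368}{-2 + i \sqrt{2}}$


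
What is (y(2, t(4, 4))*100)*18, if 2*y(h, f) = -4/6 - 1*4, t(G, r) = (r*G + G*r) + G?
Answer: -4200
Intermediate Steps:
t(G, r) = G + 2*G*r (t(G, r) = (G*r + G*r) + G = 2*G*r + G = G + 2*G*r)
y(h, f) = -7/3 (y(h, f) = (-4/6 - 1*4)/2 = (-4*⅙ - 4)/2 = (-⅔ - 4)/2 = (½)*(-14/3) = -7/3)
(y(2, t(4, 4))*100)*18 = -7/3*100*18 = -700/3*18 = -4200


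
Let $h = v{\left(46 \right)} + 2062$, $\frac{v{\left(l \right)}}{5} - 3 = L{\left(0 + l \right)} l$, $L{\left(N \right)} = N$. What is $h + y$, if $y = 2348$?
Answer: $15005$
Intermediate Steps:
$v{\left(l \right)} = 15 + 5 l^{2}$ ($v{\left(l \right)} = 15 + 5 \left(0 + l\right) l = 15 + 5 l l = 15 + 5 l^{2}$)
$h = 12657$ ($h = \left(15 + 5 \cdot 46^{2}\right) + 2062 = \left(15 + 5 \cdot 2116\right) + 2062 = \left(15 + 10580\right) + 2062 = 10595 + 2062 = 12657$)
$h + y = 12657 + 2348 = 15005$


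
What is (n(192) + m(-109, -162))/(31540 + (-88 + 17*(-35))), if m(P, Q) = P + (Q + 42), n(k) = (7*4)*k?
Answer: 5147/30857 ≈ 0.16680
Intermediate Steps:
n(k) = 28*k
m(P, Q) = 42 + P + Q (m(P, Q) = P + (42 + Q) = 42 + P + Q)
(n(192) + m(-109, -162))/(31540 + (-88 + 17*(-35))) = (28*192 + (42 - 109 - 162))/(31540 + (-88 + 17*(-35))) = (5376 - 229)/(31540 + (-88 - 595)) = 5147/(31540 - 683) = 5147/30857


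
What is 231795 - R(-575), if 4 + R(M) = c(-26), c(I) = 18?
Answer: 231781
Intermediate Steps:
R(M) = 14 (R(M) = -4 + 18 = 14)
231795 - R(-575) = 231795 - 1*14 = 231795 - 14 = 231781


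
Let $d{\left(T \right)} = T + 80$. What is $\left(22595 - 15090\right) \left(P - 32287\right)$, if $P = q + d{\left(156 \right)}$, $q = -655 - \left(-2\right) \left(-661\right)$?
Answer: $-255380140$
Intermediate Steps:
$d{\left(T \right)} = 80 + T$
$q = -1977$ ($q = -655 - 1322 = -1977$)
$P = -1741$ ($P = -1977 + \left(80 + 156\right) = -1977 + 236 = -1741$)
$\left(22595 - 15090\right) \left(P - 32287\right) = \left(22595 - 15090\right) \left(-1741 - 32287\right) = 7505 \left(-34028\right) = -255380140$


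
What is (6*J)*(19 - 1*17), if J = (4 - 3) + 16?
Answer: 204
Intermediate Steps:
J = 17 (J = 1 + 16 = 17)
(6*J)*(19 - 1*17) = (6*17)*(19 - 1*17) = 102*(19 - 17) = 102*2 = 204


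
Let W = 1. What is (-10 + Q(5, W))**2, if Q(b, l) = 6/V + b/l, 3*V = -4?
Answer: 361/4 ≈ 90.250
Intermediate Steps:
V = -4/3 (V = (1/3)*(-4) = -4/3 ≈ -1.3333)
Q(b, l) = -9/2 + b/l (Q(b, l) = 6/(-4/3) + b/l = 6*(-3/4) + b/l = -9/2 + b/l)
(-10 + Q(5, W))**2 = (-10 + (-9/2 + 5/1))**2 = (-10 + (-9/2 + 5*1))**2 = (-10 + (-9/2 + 5))**2 = (-10 + 1/2)**2 = (-19/2)**2 = 361/4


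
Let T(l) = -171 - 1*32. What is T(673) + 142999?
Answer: 142796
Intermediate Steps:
T(l) = -203 (T(l) = -171 - 32 = -203)
T(673) + 142999 = -203 + 142999 = 142796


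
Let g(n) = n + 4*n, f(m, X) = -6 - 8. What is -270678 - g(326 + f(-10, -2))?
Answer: -272238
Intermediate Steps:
f(m, X) = -14
g(n) = 5*n
-270678 - g(326 + f(-10, -2)) = -270678 - 5*(326 - 14) = -270678 - 5*312 = -270678 - 1*1560 = -270678 - 1560 = -272238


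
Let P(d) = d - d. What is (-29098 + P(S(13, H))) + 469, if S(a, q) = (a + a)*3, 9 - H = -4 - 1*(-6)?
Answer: -28629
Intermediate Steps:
H = 7 (H = 9 - (-4 - 1*(-6)) = 9 - (-4 + 6) = 9 - 1*2 = 9 - 2 = 7)
S(a, q) = 6*a (S(a, q) = (2*a)*3 = 6*a)
P(d) = 0
(-29098 + P(S(13, H))) + 469 = (-29098 + 0) + 469 = -29098 + 469 = -28629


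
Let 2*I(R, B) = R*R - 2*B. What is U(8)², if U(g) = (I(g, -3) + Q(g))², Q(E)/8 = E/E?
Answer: 3418801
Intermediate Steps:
Q(E) = 8 (Q(E) = 8*(E/E) = 8*1 = 8)
I(R, B) = R²/2 - B (I(R, B) = (R*R - 2*B)/2 = (R² - 2*B)/2 = R²/2 - B)
U(g) = (11 + g²/2)² (U(g) = ((g²/2 - 1*(-3)) + 8)² = ((g²/2 + 3) + 8)² = ((3 + g²/2) + 8)² = (11 + g²/2)²)
U(8)² = ((22 + 8²)²/4)² = ((22 + 64)²/4)² = ((¼)*86²)² = ((¼)*7396)² = 1849² = 3418801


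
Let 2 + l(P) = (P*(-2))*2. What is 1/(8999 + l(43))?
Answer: 1/8825 ≈ 0.00011331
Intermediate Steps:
l(P) = -2 - 4*P (l(P) = -2 + (P*(-2))*2 = -2 - 2*P*2 = -2 - 4*P)
1/(8999 + l(43)) = 1/(8999 + (-2 - 4*43)) = 1/(8999 + (-2 - 172)) = 1/(8999 - 174) = 1/8825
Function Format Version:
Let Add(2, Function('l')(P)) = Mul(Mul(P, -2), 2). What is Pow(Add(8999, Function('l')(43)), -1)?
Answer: Rational(1, 8825) ≈ 0.00011331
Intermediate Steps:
Function('l')(P) = Add(-2, Mul(-4, P)) (Function('l')(P) = Add(-2, Mul(Mul(P, -2), 2)) = Add(-2, Mul(Mul(-2, P), 2)) = Add(-2, Mul(-4, P)))
Pow(Add(8999, Function('l')(43)), -1) = Pow(Add(8999, Add(-2, Mul(-4, 43))), -1) = Pow(Add(8999, Add(-2, -172)), -1) = Pow(Add(8999, -174), -1) = Pow(8825, -1) = Rational(1, 8825)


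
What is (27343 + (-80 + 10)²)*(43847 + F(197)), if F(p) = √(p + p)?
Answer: 1413758821 + 32243*√394 ≈ 1.4144e+9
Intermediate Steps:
F(p) = √2*√p (F(p) = √(2*p) = √2*√p)
(27343 + (-80 + 10)²)*(43847 + F(197)) = (27343 + (-80 + 10)²)*(43847 + √2*√197) = (27343 + (-70)²)*(43847 + √394) = (27343 + 4900)*(43847 + √394) = 32243*(43847 + √394) = 1413758821 + 32243*√394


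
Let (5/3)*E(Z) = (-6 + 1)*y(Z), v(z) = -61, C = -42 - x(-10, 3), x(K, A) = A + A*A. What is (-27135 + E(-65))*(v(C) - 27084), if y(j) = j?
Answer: 731286300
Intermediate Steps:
x(K, A) = A + A²
C = -54 (C = -42 - 3*(1 + 3) = -42 - 3*4 = -42 - 1*12 = -42 - 12 = -54)
E(Z) = -3*Z (E(Z) = 3*((-6 + 1)*Z)/5 = 3*(-5*Z)/5 = -3*Z)
(-27135 + E(-65))*(v(C) - 27084) = (-27135 - 3*(-65))*(-61 - 27084) = (-27135 + 195)*(-27145) = -26940*(-27145) = 731286300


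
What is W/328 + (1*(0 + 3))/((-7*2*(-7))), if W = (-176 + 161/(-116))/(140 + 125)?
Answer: 14115807/494053280 ≈ 0.028571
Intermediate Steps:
W = -20577/30740 (W = (-176 + 161*(-1/116))/265 = (-176 - 161/116)*(1/265) = -20577/116*1/265 = -20577/30740 ≈ -0.66939)
W/328 + (1*(0 + 3))/((-7*2*(-7))) = -20577/30740/328 + (1*(0 + 3))/((-7*2*(-7))) = -20577/30740*1/328 + (1*3)/((-14*(-7))) = -20577/10082720 + 3/98 = 14115807/494053280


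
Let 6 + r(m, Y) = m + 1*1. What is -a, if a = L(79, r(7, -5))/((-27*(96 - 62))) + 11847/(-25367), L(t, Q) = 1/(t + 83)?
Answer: 1761863819/3772478772 ≈ 0.46703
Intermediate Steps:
r(m, Y) = -5 + m (r(m, Y) = -6 + (m + 1*1) = -6 + (m + 1) = -6 + (1 + m) = -5 + m)
L(t, Q) = 1/(83 + t)
a = -1761863819/3772478772 (a = 1/((83 + 79)*((-27*(96 - 62)))) + 11847/(-25367) = 1/(162*((-27*34))) + 11847*(-1/25367) = (1/162)/(-918) - 11847/25367 = (1/162)*(-1/918) - 11847/25367 = -1/148716 - 11847/25367 = -1761863819/3772478772 ≈ -0.46703)
-a = -1*(-1761863819/3772478772) = 1761863819/3772478772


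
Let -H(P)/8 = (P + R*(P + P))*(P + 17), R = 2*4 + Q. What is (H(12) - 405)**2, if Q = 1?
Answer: 2840996601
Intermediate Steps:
R = 9 (R = 2*4 + 1 = 8 + 1 = 9)
H(P) = -152*P*(17 + P) (H(P) = -8*(P + 9*(P + P))*(P + 17) = -8*(P + 9*(2*P))*(17 + P) = -8*(P + 18*P)*(17 + P) = -8*19*P*(17 + P) = -152*P*(17 + P))
(H(12) - 405)**2 = (-152*12*(17 + 12) - 405)**2 = (-152*12*29 - 405)**2 = (-52896 - 405)**2 = (-53301)**2 = 2840996601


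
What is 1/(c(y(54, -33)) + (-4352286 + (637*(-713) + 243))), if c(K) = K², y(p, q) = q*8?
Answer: -1/4736528 ≈ -2.1113e-7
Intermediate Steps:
y(p, q) = 8*q
1/(c(y(54, -33)) + (-4352286 + (637*(-713) + 243))) = 1/((8*(-33))² + (-4352286 + (637*(-713) + 243))) = 1/((-264)² + (-4352286 + (-454181 + 243))) = 1/(69696 + (-4352286 - 453938)) = 1/(69696 - 4806224) = 1/(-4736528) = -1/4736528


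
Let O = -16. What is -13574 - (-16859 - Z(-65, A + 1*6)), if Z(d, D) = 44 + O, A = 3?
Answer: 3313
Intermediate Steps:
Z(d, D) = 28 (Z(d, D) = 44 - 16 = 28)
-13574 - (-16859 - Z(-65, A + 1*6)) = -13574 - (-16859 - 1*28) = -13574 - (-16859 - 28) = -13574 - 1*(-16887) = -13574 + 16887 = 3313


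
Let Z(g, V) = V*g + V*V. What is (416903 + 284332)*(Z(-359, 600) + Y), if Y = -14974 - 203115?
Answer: -51533058915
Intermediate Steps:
Z(g, V) = V² + V*g (Z(g, V) = V*g + V² = V² + V*g)
Y = -218089
(416903 + 284332)*(Z(-359, 600) + Y) = (416903 + 284332)*(600*(600 - 359) - 218089) = 701235*(600*241 - 218089) = 701235*(144600 - 218089) = 701235*(-73489) = -51533058915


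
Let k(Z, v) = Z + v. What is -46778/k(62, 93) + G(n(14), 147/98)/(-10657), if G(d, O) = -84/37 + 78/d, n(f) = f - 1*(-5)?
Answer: -350454941588/1161240005 ≈ -301.79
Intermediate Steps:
n(f) = 5 + f (n(f) = f + 5 = 5 + f)
G(d, O) = -84/37 + 78/d (G(d, O) = -84*1/37 + 78/d = -84/37 + 78/d)
-46778/k(62, 93) + G(n(14), 147/98)/(-10657) = -46778/(62 + 93) + (-84/37 + 78/(5 + 14))/(-10657) = -46778/155 + (-84/37 + 78/19)*(-1/10657) = -46778/155 + (1290/703)*(-1/10657) = -46778/155 - 1290/7491871 = -350454941588/1161240005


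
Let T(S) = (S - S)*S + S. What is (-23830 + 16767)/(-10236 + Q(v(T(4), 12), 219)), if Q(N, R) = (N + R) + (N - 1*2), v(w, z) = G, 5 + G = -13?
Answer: 7063/10055 ≈ 0.70244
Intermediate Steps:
G = -18 (G = -5 - 13 = -18)
T(S) = S (T(S) = 0*S + S = 0 + S = S)
v(w, z) = -18
Q(N, R) = -2 + R + 2*N (Q(N, R) = (N + R) + (N - 2) = (N + R) + (-2 + N) = -2 + R + 2*N)
(-23830 + 16767)/(-10236 + Q(v(T(4), 12), 219)) = (-23830 + 16767)/(-10236 + (-2 + 219 + 2*(-18))) = -7063/(-10236 + (-2 + 219 - 36)) = -7063/(-10236 + 181) = -7063/(-10055) = -7063*(-1/10055) = 7063/10055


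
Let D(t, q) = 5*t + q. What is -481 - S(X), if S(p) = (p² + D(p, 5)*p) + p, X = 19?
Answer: -2761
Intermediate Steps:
D(t, q) = q + 5*t
S(p) = p + p² + p*(5 + 5*p) (S(p) = (p² + (5 + 5*p)*p) + p = (p² + p*(5 + 5*p)) + p = p + p² + p*(5 + 5*p))
-481 - S(X) = -481 - 6*19*(1 + 19) = -481 - 6*19*20 = -481 - 1*2280 = -481 - 2280 = -2761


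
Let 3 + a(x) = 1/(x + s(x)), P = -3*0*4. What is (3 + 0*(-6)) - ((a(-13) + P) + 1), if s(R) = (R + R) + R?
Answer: 261/52 ≈ 5.0192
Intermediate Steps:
P = 0 (P = 0*4 = 0)
s(R) = 3*R (s(R) = 2*R + R = 3*R)
a(x) = -3 + 1/(4*x) (a(x) = -3 + 1/(x + 3*x) = -3 + 1/(4*x))
(3 + 0*(-6)) - ((a(-13) + P) + 1) = (3 + 0*(-6)) - (((-3 + (1/4)/(-13)) + 0) + 1) = (3 + 0) - (((-3 + (1/4)*(-1/13)) + 0) + 1) = 3 - (((-3 - 1/52) + 0) + 1) = 3 - ((-157/52 + 0) + 1) = 3 - (-157/52 + 1) = 3 - 1*(-105/52) = 3 + 105/52 = 261/52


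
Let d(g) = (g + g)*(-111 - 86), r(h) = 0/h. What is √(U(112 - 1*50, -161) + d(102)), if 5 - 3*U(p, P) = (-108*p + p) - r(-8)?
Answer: 35*I*√31 ≈ 194.87*I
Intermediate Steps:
r(h) = 0
d(g) = -394*g (d(g) = (2*g)*(-197) = -394*g)
U(p, P) = 5/3 + 107*p/3 (U(p, P) = 5/3 - ((-108*p + p) - 1*0)/3 = 5/3 - (-107*p + 0)/3 = 5/3 - (-107)*p/3 = 5/3 + 107*p/3)
√(U(112 - 1*50, -161) + d(102)) = √((5/3 + 107*(112 - 1*50)/3) - 394*102) = √((5/3 + 107*(112 - 50)/3) - 40188) = √((5/3 + (107/3)*62) - 40188) = √((5/3 + 6634/3) - 40188) = √(2213 - 40188) = √(-37975) = 35*I*√31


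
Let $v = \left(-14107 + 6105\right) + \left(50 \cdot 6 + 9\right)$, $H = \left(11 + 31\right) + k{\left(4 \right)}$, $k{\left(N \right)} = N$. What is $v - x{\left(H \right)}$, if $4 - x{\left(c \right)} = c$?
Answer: $-7651$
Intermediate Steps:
$H = 46$ ($H = \left(11 + 31\right) + 4 = 42 + 4 = 46$)
$x{\left(c \right)} = 4 - c$
$v = -7693$ ($v = -8002 + \left(300 + 9\right) = -8002 + 309 = -7693$)
$v - x{\left(H \right)} = -7693 - \left(4 - 46\right) = -7693 - -42 = -7693 + 42 = -7651$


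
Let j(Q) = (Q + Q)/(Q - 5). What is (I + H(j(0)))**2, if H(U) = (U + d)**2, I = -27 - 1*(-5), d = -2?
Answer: 324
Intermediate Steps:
j(Q) = 2*Q/(-5 + Q) (j(Q) = (2*Q)/(-5 + Q) = 2*Q/(-5 + Q))
I = -22 (I = -27 + 5 = -22)
H(U) = (-2 + U)**2 (H(U) = (U - 2)**2 = (-2 + U)**2)
(I + H(j(0)))**2 = (-22 + (-2 + 2*0/(-5 + 0))**2)**2 = (-22 + (-2 + 2*0/(-5))**2)**2 = (-22 + (-2 + 2*0*(-1/5))**2)**2 = (-22 + (-2 + 0)**2)**2 = (-22 + (-2)**2)**2 = (-22 + 4)**2 = (-18)**2 = 324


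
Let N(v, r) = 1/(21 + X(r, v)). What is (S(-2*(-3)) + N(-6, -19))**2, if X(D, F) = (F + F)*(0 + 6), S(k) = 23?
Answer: 1373584/2601 ≈ 528.10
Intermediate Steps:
X(D, F) = 12*F (X(D, F) = (2*F)*6 = 12*F)
N(v, r) = 1/(21 + 12*v)
(S(-2*(-3)) + N(-6, -19))**2 = (23 + 1/(3*(7 + 4*(-6))))**2 = (23 + 1/(3*(7 - 24)))**2 = (23 + (1/3)/(-17))**2 = (23 + (1/3)*(-1/17))**2 = (23 - 1/51)**2 = (1172/51)**2 = 1373584/2601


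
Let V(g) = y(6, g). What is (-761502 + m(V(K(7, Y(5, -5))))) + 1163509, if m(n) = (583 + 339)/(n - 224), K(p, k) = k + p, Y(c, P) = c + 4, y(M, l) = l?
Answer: 41808267/104 ≈ 4.0200e+5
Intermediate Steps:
Y(c, P) = 4 + c
V(g) = g
m(n) = 922/(-224 + n)
(-761502 + m(V(K(7, Y(5, -5))))) + 1163509 = (-761502 + 922/(-224 + ((4 + 5) + 7))) + 1163509 = (-761502 + 922/(-224 + (9 + 7))) + 1163509 = (-761502 + 922/(-224 + 16)) + 1163509 = (-761502 + 922/(-208)) + 1163509 = (-761502 + 922*(-1/208)) + 1163509 = (-761502 - 461/104) + 1163509 = -79196669/104 + 1163509 = 41808267/104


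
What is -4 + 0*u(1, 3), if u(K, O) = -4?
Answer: -4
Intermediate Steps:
-4 + 0*u(1, 3) = -4 + 0*(-4) = -1*4 + 0 = -4 + 0 = -4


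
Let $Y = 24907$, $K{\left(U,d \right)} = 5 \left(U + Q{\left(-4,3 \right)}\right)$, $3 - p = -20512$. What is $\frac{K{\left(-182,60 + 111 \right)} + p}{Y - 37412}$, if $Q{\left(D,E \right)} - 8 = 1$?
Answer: $- \frac{3930}{2501} \approx -1.5714$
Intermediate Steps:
$p = 20515$ ($p = 3 - -20512 = 3 + 20512 = 20515$)
$Q{\left(D,E \right)} = 9$ ($Q{\left(D,E \right)} = 8 + 1 = 9$)
$K{\left(U,d \right)} = 45 + 5 U$ ($K{\left(U,d \right)} = 5 \left(U + 9\right) = 5 \left(9 + U\right) = 45 + 5 U$)
$\frac{K{\left(-182,60 + 111 \right)} + p}{Y - 37412} = \frac{\left(45 + 5 \left(-182\right)\right) + 20515}{24907 - 37412} = \frac{\left(45 - 910\right) + 20515}{-12505} = \left(-865 + 20515\right) \left(- \frac{1}{12505}\right) = 19650 \left(- \frac{1}{12505}\right) = - \frac{3930}{2501}$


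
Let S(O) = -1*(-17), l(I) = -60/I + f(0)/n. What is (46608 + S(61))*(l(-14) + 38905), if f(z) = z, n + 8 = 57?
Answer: 12699018125/7 ≈ 1.8141e+9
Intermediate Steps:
n = 49 (n = -8 + 57 = 49)
l(I) = -60/I (l(I) = -60/I + 0/49 = -60/I + 0*(1/49) = -60/I + 0 = -60/I)
S(O) = 17
(46608 + S(61))*(l(-14) + 38905) = (46608 + 17)*(-60/(-14) + 38905) = 46625*(-60*(-1/14) + 38905) = 46625*(30/7 + 38905) = 46625*(272365/7) = 12699018125/7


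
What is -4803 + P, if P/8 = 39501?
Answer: 311205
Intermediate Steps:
P = 316008 (P = 8*39501 = 316008)
-4803 + P = -4803 + 316008 = 311205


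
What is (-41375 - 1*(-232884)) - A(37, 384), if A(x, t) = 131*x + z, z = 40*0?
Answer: 186662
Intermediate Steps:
z = 0
A(x, t) = 131*x (A(x, t) = 131*x + 0 = 131*x)
(-41375 - 1*(-232884)) - A(37, 384) = (-41375 - 1*(-232884)) - 131*37 = (-41375 + 232884) - 1*4847 = 191509 - 4847 = 186662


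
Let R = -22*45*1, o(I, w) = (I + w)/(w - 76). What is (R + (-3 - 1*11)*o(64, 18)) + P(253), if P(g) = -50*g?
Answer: -394986/29 ≈ -13620.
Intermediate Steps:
o(I, w) = (I + w)/(-76 + w)
R = -990 (R = -990*1 = -990)
(R + (-3 - 1*11)*o(64, 18)) + P(253) = (-990 + (-3 - 1*11)*((64 + 18)/(-76 + 18))) - 50*253 = (-990 + (-3 - 11)*(82/(-58))) - 12650 = (-990 - (-7)*82/29) - 12650 = (-990 - 14*(-41/29)) - 12650 = (-990 + 574/29) - 12650 = -28136/29 - 12650 = -394986/29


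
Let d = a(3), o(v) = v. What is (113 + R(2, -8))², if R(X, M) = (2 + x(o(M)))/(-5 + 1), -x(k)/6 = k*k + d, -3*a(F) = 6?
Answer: 168921/4 ≈ 42230.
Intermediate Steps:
a(F) = -2 (a(F) = -⅓*6 = -2)
d = -2
x(k) = 12 - 6*k² (x(k) = -6*(k*k - 2) = -6*(k² - 2) = -6*(-2 + k²) = 12 - 6*k²)
R(X, M) = -7/2 + 3*M²/2 (R(X, M) = (2 + (12 - 6*M²))/(-5 + 1) = (14 - 6*M²)/(-4) = (14 - 6*M²)*(-¼) = -7/2 + 3*M²/2)
(113 + R(2, -8))² = (113 + (-7/2 + (3/2)*(-8)²))² = (113 + (-7/2 + (3/2)*64))² = (113 + (-7/2 + 96))² = (113 + 185/2)² = (411/2)² = 168921/4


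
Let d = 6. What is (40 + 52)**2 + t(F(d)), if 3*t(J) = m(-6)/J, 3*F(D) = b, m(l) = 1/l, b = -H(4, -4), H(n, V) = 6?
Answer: 304705/36 ≈ 8464.0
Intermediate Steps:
b = -6 (b = -1*6 = -6)
F(D) = -2 (F(D) = (1/3)*(-6) = -2)
t(J) = -1/(18*J) (t(J) = (1/((-6)*J))/3 = (-1/(6*J))/3 = -1/(18*J))
(40 + 52)**2 + t(F(d)) = (40 + 52)**2 - 1/18/(-2) = 92**2 - 1/18*(-1/2) = 8464 + 1/36 = 304705/36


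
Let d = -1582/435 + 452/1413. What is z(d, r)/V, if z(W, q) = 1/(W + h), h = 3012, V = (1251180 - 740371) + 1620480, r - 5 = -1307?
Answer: 204885/1313799084414982 ≈ 1.5595e-10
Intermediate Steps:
r = -1302 (r = 5 - 1307 = -1302)
V = 2131289 (V = 510809 + 1620480 = 2131289)
d = -679582/204885 (d = -1582*1/435 + 452*(1/1413) = -1582/435 + 452/1413 = -679582/204885 ≈ -3.3169)
z(W, q) = 1/(3012 + W) (z(W, q) = 1/(W + 3012) = 1/(3012 + W))
z(d, r)/V = 1/((3012 - 679582/204885)*2131289) = (1/2131289)/(616434038/204885) = (204885/616434038)*(1/2131289) = 204885/1313799084414982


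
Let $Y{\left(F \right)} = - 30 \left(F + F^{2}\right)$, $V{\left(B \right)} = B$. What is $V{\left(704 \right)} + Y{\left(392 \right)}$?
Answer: $-4620976$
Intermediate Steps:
$Y{\left(F \right)} = - 30 F - 30 F^{2}$
$V{\left(704 \right)} + Y{\left(392 \right)} = 704 - 11760 \left(1 + 392\right) = 704 - 11760 \cdot 393 = 704 - 4621680 = -4620976$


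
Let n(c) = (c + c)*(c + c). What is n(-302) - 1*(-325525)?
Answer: 690341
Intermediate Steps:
n(c) = 4*c**2 (n(c) = (2*c)*(2*c) = 4*c**2)
n(-302) - 1*(-325525) = 4*(-302)**2 - 1*(-325525) = 4*91204 + 325525 = 364816 + 325525 = 690341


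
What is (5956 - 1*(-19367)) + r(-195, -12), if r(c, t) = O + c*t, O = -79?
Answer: 27584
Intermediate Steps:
r(c, t) = -79 + c*t
(5956 - 1*(-19367)) + r(-195, -12) = (5956 - 1*(-19367)) + (-79 - 195*(-12)) = (5956 + 19367) + (-79 + 2340) = 25323 + 2261 = 27584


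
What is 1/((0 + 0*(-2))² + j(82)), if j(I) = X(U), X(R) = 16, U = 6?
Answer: 1/16 ≈ 0.062500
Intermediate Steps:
j(I) = 16
1/((0 + 0*(-2))² + j(82)) = 1/((0 + 0*(-2))² + 16) = 1/((0 + 0)² + 16) = 1/(0² + 16) = 1/(0 + 16) = 1/16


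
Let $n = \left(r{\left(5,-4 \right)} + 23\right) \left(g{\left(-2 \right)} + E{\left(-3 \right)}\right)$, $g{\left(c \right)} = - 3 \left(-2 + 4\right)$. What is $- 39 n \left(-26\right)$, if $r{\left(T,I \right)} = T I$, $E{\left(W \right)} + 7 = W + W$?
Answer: $-57798$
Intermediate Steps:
$E{\left(W \right)} = -7 + 2 W$ ($E{\left(W \right)} = -7 + \left(W + W\right) = -7 + 2 W$)
$g{\left(c \right)} = -6$ ($g{\left(c \right)} = \left(-3\right) 2 = -6$)
$r{\left(T,I \right)} = I T$
$n = -57$ ($n = \left(\left(-4\right) 5 + 23\right) \left(-6 + \left(-7 + 2 \left(-3\right)\right)\right) = \left(-20 + 23\right) \left(-6 - 13\right) = 3 \left(-6 - 13\right) = 3 \left(-19\right) = -57$)
$- 39 n \left(-26\right) = \left(-39\right) \left(-57\right) \left(-26\right) = 2223 \left(-26\right) = -57798$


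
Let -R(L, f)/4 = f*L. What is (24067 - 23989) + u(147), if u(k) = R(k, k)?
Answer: -86358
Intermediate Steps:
R(L, f) = -4*L*f (R(L, f) = -4*f*L = -4*L*f)
u(k) = -4*k**2 (u(k) = -4*k*k = -4*k**2)
(24067 - 23989) + u(147) = (24067 - 23989) - 4*147**2 = 78 - 4*21609 = 78 - 86436 = -86358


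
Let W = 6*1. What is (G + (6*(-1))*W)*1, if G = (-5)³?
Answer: -161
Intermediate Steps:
W = 6
G = -125
(G + (6*(-1))*W)*1 = (-125 + (6*(-1))*6)*1 = (-125 - 6*6)*1 = (-125 - 36)*1 = -161*1 = -161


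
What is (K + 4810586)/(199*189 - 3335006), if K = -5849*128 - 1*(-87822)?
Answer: -4149736/3297395 ≈ -1.2585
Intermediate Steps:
K = -660850 (K = -748672 + 87822 = -660850)
(K + 4810586)/(199*189 - 3335006) = (-660850 + 4810586)/(199*189 - 3335006) = 4149736/(37611 - 3335006) = 4149736/(-3297395) = 4149736*(-1/3297395) = -4149736/3297395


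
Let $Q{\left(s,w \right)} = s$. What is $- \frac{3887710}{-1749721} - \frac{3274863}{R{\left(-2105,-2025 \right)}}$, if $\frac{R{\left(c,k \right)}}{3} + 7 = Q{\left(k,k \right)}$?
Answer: $\frac{1917932014461}{3555433072} \approx 539.44$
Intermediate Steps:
$R{\left(c,k \right)} = -21 + 3 k$
$- \frac{3887710}{-1749721} - \frac{3274863}{R{\left(-2105,-2025 \right)}} = - \frac{3887710}{-1749721} - \frac{3274863}{-21 + 3 \left(-2025\right)} = \left(-3887710\right) \left(- \frac{1}{1749721}\right) - \frac{3274863}{-21 - 6075} = \frac{3887710}{1749721} - \frac{3274863}{-6096} = \frac{3887710}{1749721} - - \frac{1091621}{2032} = \frac{3887710}{1749721} + \frac{1091621}{2032} = \frac{1917932014461}{3555433072}$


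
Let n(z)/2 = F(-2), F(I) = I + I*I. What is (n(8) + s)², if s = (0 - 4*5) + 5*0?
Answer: 256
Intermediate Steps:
F(I) = I + I²
n(z) = 4 (n(z) = 2*(-2*(1 - 2)) = 2*(-2*(-1)) = 2*2 = 4)
s = -20 (s = (0 - 20) + 0 = -20 + 0 = -20)
(n(8) + s)² = (4 - 20)² = (-16)² = 256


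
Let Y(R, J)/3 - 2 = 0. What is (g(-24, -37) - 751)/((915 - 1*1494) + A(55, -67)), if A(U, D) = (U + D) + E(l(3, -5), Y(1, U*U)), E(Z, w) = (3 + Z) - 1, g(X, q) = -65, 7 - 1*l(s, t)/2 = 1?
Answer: 816/577 ≈ 1.4142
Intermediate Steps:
l(s, t) = 12 (l(s, t) = 14 - 2*1 = 14 - 2 = 12)
Y(R, J) = 6 (Y(R, J) = 6 + 3*0 = 6 + 0 = 6)
E(Z, w) = 2 + Z
A(U, D) = 14 + D + U (A(U, D) = (U + D) + (2 + 12) = (D + U) + 14 = 14 + D + U)
(g(-24, -37) - 751)/((915 - 1*1494) + A(55, -67)) = (-65 - 751)/((915 - 1*1494) + (14 - 67 + 55)) = -816/((915 - 1494) + 2) = -816/(-579 + 2) = -816/(-577) = -816*(-1/577) = 816/577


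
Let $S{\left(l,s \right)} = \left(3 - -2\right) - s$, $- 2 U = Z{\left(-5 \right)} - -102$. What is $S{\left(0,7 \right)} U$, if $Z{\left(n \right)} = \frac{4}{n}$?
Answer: $\frac{506}{5} \approx 101.2$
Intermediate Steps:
$U = - \frac{253}{5}$ ($U = - \frac{\frac{4}{-5} - -102}{2} = - \frac{4 \left(- \frac{1}{5}\right) + 102}{2} = - \frac{- \frac{4}{5} + 102}{2} = \left(- \frac{1}{2}\right) \frac{506}{5} = - \frac{253}{5} \approx -50.6$)
$S{\left(l,s \right)} = 5 - s$ ($S{\left(l,s \right)} = \left(3 + 2\right) - s = 5 - s$)
$S{\left(0,7 \right)} U = \left(5 - 7\right) \left(- \frac{253}{5}\right) = \left(-2\right) \left(- \frac{253}{5}\right) = \frac{506}{5}$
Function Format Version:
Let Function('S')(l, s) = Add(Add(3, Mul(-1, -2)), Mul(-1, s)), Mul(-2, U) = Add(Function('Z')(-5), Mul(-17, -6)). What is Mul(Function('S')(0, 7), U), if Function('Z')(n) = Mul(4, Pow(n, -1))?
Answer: Rational(506, 5) ≈ 101.20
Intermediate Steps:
U = Rational(-253, 5) (U = Mul(Rational(-1, 2), Add(Mul(4, Pow(-5, -1)), Mul(-17, -6))) = Mul(Rational(-1, 2), Add(Mul(4, Rational(-1, 5)), 102)) = Mul(Rational(-1, 2), Add(Rational(-4, 5), 102)) = Mul(Rational(-1, 2), Rational(506, 5)) = Rational(-253, 5) ≈ -50.600)
Function('S')(l, s) = Add(5, Mul(-1, s)) (Function('S')(l, s) = Add(Add(3, 2), Mul(-1, s)) = Add(5, Mul(-1, s)))
Mul(Function('S')(0, 7), U) = Mul(Add(5, Mul(-1, 7)), Rational(-253, 5)) = Mul(Add(5, -7), Rational(-253, 5)) = Mul(-2, Rational(-253, 5)) = Rational(506, 5)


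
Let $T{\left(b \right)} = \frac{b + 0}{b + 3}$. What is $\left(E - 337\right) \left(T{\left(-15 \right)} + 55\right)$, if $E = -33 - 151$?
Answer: $- \frac{117225}{4} \approx -29306.0$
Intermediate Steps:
$T{\left(b \right)} = \frac{b}{3 + b}$
$E = -184$
$\left(E - 337\right) \left(T{\left(-15 \right)} + 55\right) = \left(-184 - 337\right) \left(- \frac{15}{3 - 15} + 55\right) = - 521 \left(- \frac{15}{-12} + 55\right) = - 521 \left(\left(-15\right) \left(- \frac{1}{12}\right) + 55\right) = - 521 \left(\frac{5}{4} + 55\right) = \left(-521\right) \frac{225}{4} = - \frac{117225}{4}$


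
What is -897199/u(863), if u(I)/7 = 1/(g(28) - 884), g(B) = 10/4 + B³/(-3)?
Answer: 44135910407/42 ≈ 1.0509e+9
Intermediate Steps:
g(B) = 5/2 - B³/3 (g(B) = 10*(¼) + B³*(-⅓) = 5/2 - B³/3)
u(I) = -42/49193 (u(I) = 7/((5/2 - ⅓*28³) - 884) = 7/((5/2 - ⅓*21952) - 884) = 7/((5/2 - 21952/3) - 884) = 7/(-43889/6 - 884) = 7/(-49193/6) = 7*(-6/49193) = -42/49193)
-897199/u(863) = -897199/(-42/49193) = -897199*(-49193/42) = 44135910407/42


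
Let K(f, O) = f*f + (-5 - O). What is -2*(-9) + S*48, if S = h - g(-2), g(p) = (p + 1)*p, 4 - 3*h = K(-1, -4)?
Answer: -14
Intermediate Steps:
K(f, O) = -5 + f² - O (K(f, O) = f² + (-5 - O) = -5 + f² - O)
h = 4/3 (h = 4/3 - (-5 + (-1)² - 1*(-4))/3 = 4/3 - (-5 + 1 + 4)/3 = 4/3 - ⅓*0 = 4/3 + 0 = 4/3 ≈ 1.3333)
g(p) = p*(1 + p) (g(p) = (1 + p)*p = p*(1 + p))
S = -⅔ (S = 4/3 - (-2)*(1 - 2) = 4/3 - (-2)*(-1) = 4/3 - 1*2 = 4/3 - 2 = -⅔ ≈ -0.66667)
-2*(-9) + S*48 = -2*(-9) - ⅔*48 = 18 - 32 = -14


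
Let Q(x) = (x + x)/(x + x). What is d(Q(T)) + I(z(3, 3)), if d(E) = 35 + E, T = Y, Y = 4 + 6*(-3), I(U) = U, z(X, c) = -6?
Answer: 30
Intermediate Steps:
Y = -14 (Y = 4 - 18 = -14)
T = -14
Q(x) = 1 (Q(x) = (2*x)/((2*x)) = (2*x)*(1/(2*x)) = 1)
d(Q(T)) + I(z(3, 3)) = (35 + 1) - 6 = 36 - 6 = 30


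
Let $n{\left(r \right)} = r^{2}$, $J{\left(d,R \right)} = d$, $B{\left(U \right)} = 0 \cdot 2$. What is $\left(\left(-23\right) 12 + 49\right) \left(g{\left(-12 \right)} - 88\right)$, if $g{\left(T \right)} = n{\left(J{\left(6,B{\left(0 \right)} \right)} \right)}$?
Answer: $11804$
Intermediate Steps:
$B{\left(U \right)} = 0$
$g{\left(T \right)} = 36$ ($g{\left(T \right)} = 6^{2} = 36$)
$\left(\left(-23\right) 12 + 49\right) \left(g{\left(-12 \right)} - 88\right) = \left(\left(-23\right) 12 + 49\right) \left(36 - 88\right) = \left(-276 + 49\right) \left(-52\right) = \left(-227\right) \left(-52\right) = 11804$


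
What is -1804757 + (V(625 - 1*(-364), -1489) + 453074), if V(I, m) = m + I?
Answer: -1352183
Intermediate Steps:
V(I, m) = I + m
-1804757 + (V(625 - 1*(-364), -1489) + 453074) = -1804757 + (((625 - 1*(-364)) - 1489) + 453074) = -1804757 + (((625 + 364) - 1489) + 453074) = -1804757 + ((989 - 1489) + 453074) = -1804757 + (-500 + 453074) = -1804757 + 452574 = -1352183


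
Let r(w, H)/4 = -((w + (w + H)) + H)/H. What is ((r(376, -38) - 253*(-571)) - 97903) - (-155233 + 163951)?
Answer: 720350/19 ≈ 37913.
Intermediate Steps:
r(w, H) = -4*(2*H + 2*w)/H (r(w, H) = 4*(-((w + (w + H)) + H)/H) = 4*(-((w + (H + w)) + H)/H) = 4*(-((H + 2*w) + H)/H) = 4*(-(2*H + 2*w)/H) = -4*(2*H + 2*w)/H)
((r(376, -38) - 253*(-571)) - 97903) - (-155233 + 163951) = (((-8 - 8*376/(-38)) - 253*(-571)) - 97903) - (-155233 + 163951) = (((-8 - 8*376*(-1/38)) + 144463) - 97903) - 1*8718 = (((-8 + 1504/19) + 144463) - 97903) - 8718 = ((1352/19 + 144463) - 97903) - 8718 = (2746149/19 - 97903) - 8718 = 885992/19 - 8718 = 720350/19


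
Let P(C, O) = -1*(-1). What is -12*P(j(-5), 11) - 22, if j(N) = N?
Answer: -34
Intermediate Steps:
P(C, O) = 1
-12*P(j(-5), 11) - 22 = -12*1 - 22 = -12 - 22 = -34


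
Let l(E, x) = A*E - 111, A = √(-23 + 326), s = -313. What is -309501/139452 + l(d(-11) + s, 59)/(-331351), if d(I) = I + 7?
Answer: -34179328893/15402519884 + 317*√303/331351 ≈ -2.2024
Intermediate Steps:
A = √303 ≈ 17.407
d(I) = 7 + I
l(E, x) = -111 + E*√303 (l(E, x) = √303*E - 111 = E*√303 - 111 = -111 + E*√303)
-309501/139452 + l(d(-11) + s, 59)/(-331351) = -309501/139452 + (-111 + ((7 - 11) - 313)*√303)/(-331351) = -309501*1/139452 + (-111 + (-4 - 313)*√303)*(-1/331351) = -103167/46484 + (-111 - 317*√303)*(-1/331351) = -103167/46484 + (111/331351 + 317*√303/331351) = -34179328893/15402519884 + 317*√303/331351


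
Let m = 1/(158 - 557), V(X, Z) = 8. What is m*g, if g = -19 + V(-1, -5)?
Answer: 11/399 ≈ 0.027569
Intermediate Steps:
m = -1/399 (m = 1/(-399) = -1/399 ≈ -0.0025063)
g = -11 (g = -19 + 8 = -11)
m*g = -1/399*(-11) = 11/399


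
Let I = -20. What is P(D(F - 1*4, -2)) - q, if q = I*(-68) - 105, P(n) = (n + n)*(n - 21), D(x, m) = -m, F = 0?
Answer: -1331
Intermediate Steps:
P(n) = 2*n*(-21 + n) (P(n) = (2*n)*(-21 + n) = 2*n*(-21 + n))
q = 1255 (q = -20*(-68) - 105 = 1360 - 105 = 1255)
P(D(F - 1*4, -2)) - q = 2*(-1*(-2))*(-21 - 1*(-2)) - 1*1255 = 2*2*(-21 + 2) - 1255 = 2*2*(-19) - 1255 = -76 - 1255 = -1331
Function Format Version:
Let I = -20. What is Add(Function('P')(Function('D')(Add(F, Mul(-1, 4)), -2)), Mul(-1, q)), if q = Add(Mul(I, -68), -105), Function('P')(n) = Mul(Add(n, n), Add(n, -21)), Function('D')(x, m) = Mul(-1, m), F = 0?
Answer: -1331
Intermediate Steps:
Function('P')(n) = Mul(2, n, Add(-21, n)) (Function('P')(n) = Mul(Mul(2, n), Add(-21, n)) = Mul(2, n, Add(-21, n)))
q = 1255 (q = Add(Mul(-20, -68), -105) = Add(1360, -105) = 1255)
Add(Function('P')(Function('D')(Add(F, Mul(-1, 4)), -2)), Mul(-1, q)) = Add(Mul(2, Mul(-1, -2), Add(-21, Mul(-1, -2))), Mul(-1, 1255)) = Add(Mul(2, 2, Add(-21, 2)), -1255) = Add(Mul(2, 2, -19), -1255) = Add(-76, -1255) = -1331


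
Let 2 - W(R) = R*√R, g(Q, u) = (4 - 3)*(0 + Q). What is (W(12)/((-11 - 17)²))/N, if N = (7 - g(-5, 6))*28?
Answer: 1/131712 - √3/10976 ≈ -0.00015021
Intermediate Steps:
g(Q, u) = Q (g(Q, u) = 1*Q = Q)
W(R) = 2 - R^(3/2) (W(R) = 2 - R*√R = 2 - R^(3/2))
N = 336 (N = (7 - 1*(-5))*28 = (7 + 5)*28 = 12*28 = 336)
(W(12)/((-11 - 17)²))/N = ((2 - 12^(3/2))/((-11 - 17)²))/336 = ((2 - 24*√3)/((-28)²))*(1/336) = ((2 - 24*√3)/784)*(1/336) = ((2 - 24*√3)*(1/784))*(1/336) = (1/392 - 3*√3/98)*(1/336) = 1/131712 - √3/10976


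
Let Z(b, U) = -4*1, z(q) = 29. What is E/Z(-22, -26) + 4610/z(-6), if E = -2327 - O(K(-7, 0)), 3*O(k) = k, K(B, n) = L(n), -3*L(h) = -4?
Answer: 773423/1044 ≈ 740.83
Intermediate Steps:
L(h) = 4/3 (L(h) = -⅓*(-4) = 4/3)
K(B, n) = 4/3
O(k) = k/3
E = -20947/9 (E = -2327 - 4/(3*3) = -2327 - 1*4/9 = -2327 - 4/9 = -20947/9 ≈ -2327.4)
Z(b, U) = -4
E/Z(-22, -26) + 4610/z(-6) = -20947/9/(-4) + 4610/29 = -20947/9*(-¼) + 4610*(1/29) = 20947/36 + 4610/29 = 773423/1044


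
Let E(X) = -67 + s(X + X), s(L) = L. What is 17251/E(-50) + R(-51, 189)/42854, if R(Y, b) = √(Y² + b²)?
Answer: -17251/167 + 3*√4258/42854 ≈ -103.29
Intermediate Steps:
E(X) = -67 + 2*X (E(X) = -67 + (X + X) = -67 + 2*X)
17251/E(-50) + R(-51, 189)/42854 = 17251/(-67 + 2*(-50)) + √((-51)² + 189²)/42854 = 17251/(-67 - 100) + √(2601 + 35721)*(1/42854) = 17251/(-167) + √38322*(1/42854) = 17251*(-1/167) + (3*√4258)*(1/42854) = -17251/167 + 3*√4258/42854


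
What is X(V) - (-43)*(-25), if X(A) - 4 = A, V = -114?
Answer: -1185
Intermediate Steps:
X(A) = 4 + A
X(V) - (-43)*(-25) = (4 - 114) - (-43)*(-25) = -110 - 1*1075 = -110 - 1075 = -1185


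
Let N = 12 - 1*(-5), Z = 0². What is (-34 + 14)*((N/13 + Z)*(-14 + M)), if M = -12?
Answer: 680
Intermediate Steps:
Z = 0
N = 17 (N = 12 + 5 = 17)
(-34 + 14)*((N/13 + Z)*(-14 + M)) = (-34 + 14)*((17/13 + 0)*(-14 - 12)) = -20*(17*(1/13) + 0)*(-26) = -20*(17/13 + 0)*(-26) = -340*(-26)/13 = -20*(-34) = 680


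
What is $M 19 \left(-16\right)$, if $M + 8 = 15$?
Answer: $-2128$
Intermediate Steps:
$M = 7$ ($M = -8 + 15 = 7$)
$M 19 \left(-16\right) = 7 \cdot 19 \left(-16\right) = 133 \left(-16\right) = -2128$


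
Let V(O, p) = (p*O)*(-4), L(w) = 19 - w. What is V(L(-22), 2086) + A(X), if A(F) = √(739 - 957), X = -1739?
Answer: -342104 + I*√218 ≈ -3.421e+5 + 14.765*I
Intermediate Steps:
V(O, p) = -4*O*p (V(O, p) = (O*p)*(-4) = -4*O*p)
A(F) = I*√218 (A(F) = √(-218) = I*√218)
V(L(-22), 2086) + A(X) = -4*(19 - 1*(-22))*2086 + I*√218 = -4*(19 + 22)*2086 + I*√218 = -4*41*2086 + I*√218 = -342104 + I*√218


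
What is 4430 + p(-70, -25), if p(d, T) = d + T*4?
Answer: 4260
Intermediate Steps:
p(d, T) = d + 4*T
4430 + p(-70, -25) = 4430 + (-70 + 4*(-25)) = 4430 + (-70 - 100) = 4430 - 170 = 4260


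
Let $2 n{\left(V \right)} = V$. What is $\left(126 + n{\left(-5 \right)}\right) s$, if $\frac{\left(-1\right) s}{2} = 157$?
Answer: $-38779$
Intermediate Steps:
$s = -314$ ($s = \left(-2\right) 157 = -314$)
$n{\left(V \right)} = \frac{V}{2}$
$\left(126 + n{\left(-5 \right)}\right) s = \left(126 + \frac{1}{2} \left(-5\right)\right) \left(-314\right) = \left(126 - \frac{5}{2}\right) \left(-314\right) = \frac{247}{2} \left(-314\right) = -38779$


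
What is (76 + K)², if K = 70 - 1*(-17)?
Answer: 26569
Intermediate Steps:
K = 87 (K = 70 + 17 = 87)
(76 + K)² = (76 + 87)² = 163² = 26569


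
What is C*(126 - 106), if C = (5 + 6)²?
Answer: 2420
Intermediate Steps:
C = 121 (C = 11² = 121)
C*(126 - 106) = 121*(126 - 106) = 121*20 = 2420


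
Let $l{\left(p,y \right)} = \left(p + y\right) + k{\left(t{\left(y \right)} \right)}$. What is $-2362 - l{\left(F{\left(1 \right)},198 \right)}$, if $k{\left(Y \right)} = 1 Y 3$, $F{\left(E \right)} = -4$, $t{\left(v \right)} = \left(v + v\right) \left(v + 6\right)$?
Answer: $-244908$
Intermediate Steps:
$t{\left(v \right)} = 2 v \left(6 + v\right)$
$k{\left(Y \right)} = 3 Y$ ($k{\left(Y \right)} = Y 3 = 3 Y$)
$l{\left(p,y \right)} = p + y + 6 y \left(6 + y\right)$ ($l{\left(p,y \right)} = \left(p + y\right) + 3 \cdot 2 y \left(6 + y\right) = \left(p + y\right) + 6 y \left(6 + y\right) = p + y + 6 y \left(6 + y\right)$)
$-2362 - l{\left(F{\left(1 \right)},198 \right)} = -2362 - \left(-4 + 198 + 6 \cdot 198 \left(6 + 198\right)\right) = -2362 - \left(-4 + 198 + 6 \cdot 198 \cdot 204\right) = -2362 - \left(-4 + 198 + 242352\right) = -2362 - 242546 = -244908$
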